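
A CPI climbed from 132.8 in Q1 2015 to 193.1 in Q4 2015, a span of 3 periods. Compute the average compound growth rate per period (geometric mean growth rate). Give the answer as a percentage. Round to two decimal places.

13.29%

Growth factor = (193.1/132.8)^(1/3) = (1.454066)^(1/3) = 1.132908
Growth rate = 1.132908 − 1 = 0.132908 = 13.2908%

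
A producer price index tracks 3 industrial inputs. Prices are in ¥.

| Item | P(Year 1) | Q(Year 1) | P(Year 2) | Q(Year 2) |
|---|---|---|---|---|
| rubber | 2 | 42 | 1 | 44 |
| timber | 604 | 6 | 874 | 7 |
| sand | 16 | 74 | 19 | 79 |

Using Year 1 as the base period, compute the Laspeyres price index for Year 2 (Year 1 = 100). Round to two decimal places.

Laspeyres price index uses base-period quantities as weights.
ΣP(Year 2)·Q(Year 1) = 1×42 + 874×6 + 19×74 = 42 + 5244 + 1406 = 6692
ΣP(Year 1)·Q(Year 1) = 2×42 + 604×6 + 16×74 = 84 + 3624 + 1184 = 4892
Index = 6692 / 4892 × 100 = 136.7948

136.79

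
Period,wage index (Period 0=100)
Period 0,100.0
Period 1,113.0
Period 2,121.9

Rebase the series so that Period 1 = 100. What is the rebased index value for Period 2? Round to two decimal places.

107.88

Rebased(Period 2) = 121.9 / 113.0 × 100 = 107.8761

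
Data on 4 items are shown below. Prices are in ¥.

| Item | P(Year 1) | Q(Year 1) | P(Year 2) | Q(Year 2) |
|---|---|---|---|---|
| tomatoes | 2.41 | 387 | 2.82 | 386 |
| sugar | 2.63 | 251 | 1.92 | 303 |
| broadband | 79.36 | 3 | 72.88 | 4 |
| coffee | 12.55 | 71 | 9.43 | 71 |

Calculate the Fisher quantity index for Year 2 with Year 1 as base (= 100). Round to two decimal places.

107.38

Laspeyres component (base-period weights):
ΣP(Year 1)Q(Year 2) = 2.41×386 + 2.63×303 + 79.36×4 + 12.55×71 = 930.26 + 796.89 + 317.44 + 891.05 = 2935.64
ΣP(Year 1)Q(Year 1) = 2.41×387 + 2.63×251 + 79.36×3 + 12.55×71 = 932.67 + 660.13 + 238.08 + 891.05 = 2721.93
L = 2935.64 / 2721.93 × 100 = 107.8514
Paasche component (current-period weights):
ΣP(Year 2)Q(Year 2) = 2.82×386 + 1.92×303 + 72.88×4 + 9.43×71 = 1088.52 + 581.76 + 291.52 + 669.53 = 2631.33
ΣP(Year 2)Q(Year 1) = 2.82×387 + 1.92×251 + 72.88×3 + 9.43×71 = 1091.34 + 481.92 + 218.64 + 669.53 = 2461.43
P = 2631.33 / 2461.43 × 100 = 106.9025
Fisher = √(L × P) = √(107.8514 × 106.9025) = 107.3759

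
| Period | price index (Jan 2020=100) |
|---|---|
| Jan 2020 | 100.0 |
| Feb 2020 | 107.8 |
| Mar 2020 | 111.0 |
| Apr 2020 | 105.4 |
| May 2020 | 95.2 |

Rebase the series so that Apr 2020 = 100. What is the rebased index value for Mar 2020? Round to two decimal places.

105.31

Rebased(Mar 2020) = 111.0 / 105.4 × 100 = 105.3131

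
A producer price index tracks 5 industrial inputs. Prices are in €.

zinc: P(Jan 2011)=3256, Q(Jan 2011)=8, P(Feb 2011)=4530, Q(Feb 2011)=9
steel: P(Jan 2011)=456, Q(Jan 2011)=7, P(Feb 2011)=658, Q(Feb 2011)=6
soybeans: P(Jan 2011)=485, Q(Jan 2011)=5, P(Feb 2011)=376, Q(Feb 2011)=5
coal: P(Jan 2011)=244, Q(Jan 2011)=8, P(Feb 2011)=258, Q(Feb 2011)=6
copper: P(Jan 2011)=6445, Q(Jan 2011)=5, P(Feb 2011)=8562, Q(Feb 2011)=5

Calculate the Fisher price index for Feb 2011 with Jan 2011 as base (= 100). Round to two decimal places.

133.25

Laspeyres component (base-period weights):
ΣP(Feb 2011)Q(Jan 2011) = 4530×8 + 658×7 + 376×5 + 258×8 + 8562×5 = 36240 + 4606 + 1880 + 2064 + 42810 = 87600
ΣP(Jan 2011)Q(Jan 2011) = 3256×8 + 456×7 + 485×5 + 244×8 + 6445×5 = 26048 + 3192 + 2425 + 1952 + 32225 = 65842
L = 87600 / 65842 × 100 = 133.0458
Paasche component (current-period weights):
ΣP(Feb 2011)Q(Feb 2011) = 4530×9 + 658×6 + 376×5 + 258×6 + 8562×5 = 40770 + 3948 + 1880 + 1548 + 42810 = 90956
ΣP(Jan 2011)Q(Feb 2011) = 3256×9 + 456×6 + 485×5 + 244×6 + 6445×5 = 29304 + 2736 + 2425 + 1464 + 32225 = 68154
P = 90956 / 68154 × 100 = 133.4566
Fisher = √(L × P) = √(133.0458 × 133.4566) = 133.2510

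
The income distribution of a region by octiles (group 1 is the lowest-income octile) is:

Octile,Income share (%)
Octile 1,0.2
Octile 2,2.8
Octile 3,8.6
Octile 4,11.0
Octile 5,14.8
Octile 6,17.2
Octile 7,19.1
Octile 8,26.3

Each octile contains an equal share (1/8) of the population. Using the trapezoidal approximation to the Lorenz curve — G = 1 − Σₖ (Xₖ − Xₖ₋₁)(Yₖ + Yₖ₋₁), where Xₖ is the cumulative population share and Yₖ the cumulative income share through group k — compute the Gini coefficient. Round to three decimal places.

Cumulative income shares Yₖ: 0.0020, 0.0300, 0.1160, 0.2260, 0.3740, 0.5460, 0.7370, 1.0000
Σ (Xₖ−Xₖ₋₁)(Yₖ+Yₖ₋₁) = (1/8)(0.0020+0.0000) + (1/8)(0.0300+0.0020) + (1/8)(0.1160+0.0300) + (1/8)(0.2260+0.1160) + (1/8)(0.3740+0.2260) + (1/8)(0.5460+0.3740) + (1/8)(0.7370+0.5460) + (1/8)(1.0000+0.7370)
  = 0.0003 + 0.0040 + 0.0182 + 0.0427 + 0.0750 + 0.1150 + 0.1604 + 0.2171 = 0.6328
G = 1 − 0.6328 = 0.3672

0.367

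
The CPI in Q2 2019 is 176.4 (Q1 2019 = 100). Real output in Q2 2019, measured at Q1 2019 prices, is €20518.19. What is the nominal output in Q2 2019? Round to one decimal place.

Nominal = Real × (Index/100) = 20518.19 × (176.4/100)
        = 20518.19 × 1.764 = 36194.0872

36194.1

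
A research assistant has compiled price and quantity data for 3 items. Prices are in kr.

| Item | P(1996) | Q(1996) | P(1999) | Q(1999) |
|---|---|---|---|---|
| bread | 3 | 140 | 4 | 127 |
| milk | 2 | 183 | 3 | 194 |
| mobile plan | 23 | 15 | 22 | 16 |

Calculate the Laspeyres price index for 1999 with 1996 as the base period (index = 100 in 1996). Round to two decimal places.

127.23

Laspeyres price index uses base-period quantities as weights.
ΣP(1999)·Q(1996) = 4×140 + 3×183 + 22×15 = 560 + 549 + 330 = 1439
ΣP(1996)·Q(1996) = 3×140 + 2×183 + 23×15 = 420 + 366 + 345 = 1131
Index = 1439 / 1131 × 100 = 127.2325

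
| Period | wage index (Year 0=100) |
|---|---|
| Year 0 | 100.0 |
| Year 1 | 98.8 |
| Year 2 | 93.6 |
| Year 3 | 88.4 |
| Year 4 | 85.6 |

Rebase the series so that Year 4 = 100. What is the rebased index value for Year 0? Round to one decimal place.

116.8

Rebased(Year 0) = 100.0 / 85.6 × 100 = 116.8224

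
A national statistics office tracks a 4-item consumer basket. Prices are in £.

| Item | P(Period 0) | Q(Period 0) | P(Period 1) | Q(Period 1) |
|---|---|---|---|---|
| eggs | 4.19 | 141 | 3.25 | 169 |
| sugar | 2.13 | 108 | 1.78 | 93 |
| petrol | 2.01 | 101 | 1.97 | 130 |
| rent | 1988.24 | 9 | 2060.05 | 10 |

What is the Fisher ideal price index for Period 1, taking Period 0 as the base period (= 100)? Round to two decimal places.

102.49

Laspeyres component (base-period weights):
ΣP(Period 1)Q(Period 0) = 3.25×141 + 1.78×108 + 1.97×101 + 2060.05×9 = 458.25 + 192.24 + 198.97 + 18540.45 = 19389.91
ΣP(Period 0)Q(Period 0) = 4.19×141 + 2.13×108 + 2.01×101 + 1988.24×9 = 590.79 + 230.04 + 203.01 + 17894.16 = 18918
L = 19389.91 / 18918 × 100 = 102.4945
Paasche component (current-period weights):
ΣP(Period 1)Q(Period 1) = 3.25×169 + 1.78×93 + 1.97×130 + 2060.05×10 = 549.25 + 165.54 + 256.1 + 20600.5 = 21571.39
ΣP(Period 0)Q(Period 1) = 4.19×169 + 2.13×93 + 2.01×130 + 1988.24×10 = 708.11 + 198.09 + 261.3 + 19882.4 = 21049.9
P = 21571.39 / 21049.9 × 100 = 102.4774
Fisher = √(L × P) = √(102.4945 × 102.4774) = 102.4860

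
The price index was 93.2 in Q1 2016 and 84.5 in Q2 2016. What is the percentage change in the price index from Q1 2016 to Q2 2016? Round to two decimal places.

Change = (84.5 − 93.2) / 93.2 × 100
       = -8.7 / 93.2 × 100 = -9.3348%

-9.33%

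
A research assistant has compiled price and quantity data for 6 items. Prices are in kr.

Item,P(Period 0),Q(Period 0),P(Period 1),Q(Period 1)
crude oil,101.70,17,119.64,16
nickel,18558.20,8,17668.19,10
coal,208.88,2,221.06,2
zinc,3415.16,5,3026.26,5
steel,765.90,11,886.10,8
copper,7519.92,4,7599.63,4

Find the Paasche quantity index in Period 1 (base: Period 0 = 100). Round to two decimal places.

Paasche quantity index uses current-period prices as weights.
ΣP(Period 1)·Q(Period 1) = 119.64×16 + 17668.19×10 + 221.06×2 + 3026.26×5 + 886.10×8 + 7599.63×4 = 1914.24 + 176681.9 + 442.12 + 15131.3 + 7088.8 + 30398.52 = 231656.88
ΣP(Period 1)·Q(Period 0) = 119.64×17 + 17668.19×8 + 221.06×2 + 3026.26×5 + 886.10×11 + 7599.63×4 = 2033.88 + 141345.52 + 442.12 + 15131.3 + 9747.1 + 30398.52 = 199098.44
Index = 231656.88 / 199098.44 × 100 = 116.3529

116.35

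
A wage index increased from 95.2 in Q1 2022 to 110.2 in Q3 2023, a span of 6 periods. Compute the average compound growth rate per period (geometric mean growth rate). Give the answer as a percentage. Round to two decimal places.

2.47%

Growth factor = (110.2/95.2)^(1/6) = (1.157563)^(1/6) = 1.024686
Growth rate = 1.024686 − 1 = 0.024686 = 2.4686%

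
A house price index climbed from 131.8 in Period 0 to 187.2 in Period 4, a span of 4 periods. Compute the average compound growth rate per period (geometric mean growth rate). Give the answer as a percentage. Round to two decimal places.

9.17%

Growth factor = (187.2/131.8)^(1/4) = (1.420334)^(1/4) = 1.091686
Growth rate = 1.091686 − 1 = 0.091686 = 9.1686%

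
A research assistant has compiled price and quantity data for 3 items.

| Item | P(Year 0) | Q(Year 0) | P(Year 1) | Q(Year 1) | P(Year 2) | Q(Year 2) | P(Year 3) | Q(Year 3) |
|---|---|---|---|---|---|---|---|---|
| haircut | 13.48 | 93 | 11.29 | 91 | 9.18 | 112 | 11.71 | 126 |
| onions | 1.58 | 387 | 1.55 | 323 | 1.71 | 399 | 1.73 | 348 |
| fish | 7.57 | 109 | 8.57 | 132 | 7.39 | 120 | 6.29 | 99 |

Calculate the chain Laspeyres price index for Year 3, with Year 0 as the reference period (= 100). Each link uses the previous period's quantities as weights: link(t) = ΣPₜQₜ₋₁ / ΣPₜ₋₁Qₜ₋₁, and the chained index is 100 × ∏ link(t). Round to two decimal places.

Link Year 0→Year 1:
ΣP(Year 1)Q(Year 0) = 11.29×93 + 1.55×387 + 8.57×109 = 1049.97 + 599.85 + 934.13 = 2583.95
ΣP(Year 0)Q(Year 0) = 13.48×93 + 1.58×387 + 7.57×109 = 1253.64 + 611.46 + 825.13 = 2690.23
link = 2583.95/2690.23 = 0.960494
Link Year 1→Year 2:
ΣP(Year 2)Q(Year 1) = 9.18×91 + 1.71×323 + 7.39×132 = 835.38 + 552.33 + 975.48 = 2363.19
ΣP(Year 1)Q(Year 1) = 11.29×91 + 1.55×323 + 8.57×132 = 1027.39 + 500.65 + 1131.24 = 2659.28
link = 2363.19/2659.28 = 0.888658
Link Year 2→Year 3:
ΣP(Year 3)Q(Year 2) = 11.71×112 + 1.73×399 + 6.29×120 = 1311.52 + 690.27 + 754.8 = 2756.59
ΣP(Year 2)Q(Year 2) = 9.18×112 + 1.71×399 + 7.39×120 = 1028.16 + 682.29 + 886.8 = 2597.25
link = 2756.59/2597.25 = 1.061350
Chained index = 100 × 0.960494 × 0.888658 × 1.061350 = 90.5915

90.59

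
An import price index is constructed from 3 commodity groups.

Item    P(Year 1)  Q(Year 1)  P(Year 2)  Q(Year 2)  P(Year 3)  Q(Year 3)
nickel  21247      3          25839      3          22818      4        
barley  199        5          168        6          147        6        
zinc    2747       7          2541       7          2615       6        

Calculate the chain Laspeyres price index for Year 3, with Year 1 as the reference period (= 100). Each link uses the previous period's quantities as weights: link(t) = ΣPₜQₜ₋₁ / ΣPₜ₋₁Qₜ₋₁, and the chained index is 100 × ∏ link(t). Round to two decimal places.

Link Year 1→Year 2:
ΣP(Year 2)Q(Year 1) = 25839×3 + 168×5 + 2541×7 = 77517 + 840 + 17787 = 96144
ΣP(Year 1)Q(Year 1) = 21247×3 + 199×5 + 2747×7 = 63741 + 995 + 19229 = 83965
link = 96144/83965 = 1.145049
Link Year 2→Year 3:
ΣP(Year 3)Q(Year 2) = 22818×3 + 147×6 + 2615×7 = 68454 + 882 + 18305 = 87641
ΣP(Year 2)Q(Year 2) = 25839×3 + 168×6 + 2541×7 = 77517 + 1008 + 17787 = 96312
link = 87641/96312 = 0.909970
Chained index = 100 × 1.145049 × 0.909970 = 104.1959

104.20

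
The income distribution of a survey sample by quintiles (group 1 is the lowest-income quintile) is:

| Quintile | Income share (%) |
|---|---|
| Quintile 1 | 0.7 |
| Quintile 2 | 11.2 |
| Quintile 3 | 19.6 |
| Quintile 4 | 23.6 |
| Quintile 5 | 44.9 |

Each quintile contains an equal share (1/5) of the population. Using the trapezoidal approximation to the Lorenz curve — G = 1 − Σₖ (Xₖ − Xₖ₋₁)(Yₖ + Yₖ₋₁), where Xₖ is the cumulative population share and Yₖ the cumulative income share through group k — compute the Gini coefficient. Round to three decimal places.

Cumulative income shares Yₖ: 0.0070, 0.1190, 0.3150, 0.5510, 1.0000
Σ (Xₖ−Xₖ₋₁)(Yₖ+Yₖ₋₁) = (1/5)(0.0070+0.0000) + (1/5)(0.1190+0.0070) + (1/5)(0.3150+0.1190) + (1/5)(0.5510+0.3150) + (1/5)(1.0000+0.5510)
  = 0.0014 + 0.0252 + 0.0868 + 0.1732 + 0.3102 = 0.5968
G = 1 − 0.5968 = 0.4032

0.403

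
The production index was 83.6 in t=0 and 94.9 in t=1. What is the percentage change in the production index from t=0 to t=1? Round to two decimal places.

Change = (94.9 − 83.6) / 83.6 × 100
       = 11.3 / 83.6 × 100 = 13.5167%

13.52%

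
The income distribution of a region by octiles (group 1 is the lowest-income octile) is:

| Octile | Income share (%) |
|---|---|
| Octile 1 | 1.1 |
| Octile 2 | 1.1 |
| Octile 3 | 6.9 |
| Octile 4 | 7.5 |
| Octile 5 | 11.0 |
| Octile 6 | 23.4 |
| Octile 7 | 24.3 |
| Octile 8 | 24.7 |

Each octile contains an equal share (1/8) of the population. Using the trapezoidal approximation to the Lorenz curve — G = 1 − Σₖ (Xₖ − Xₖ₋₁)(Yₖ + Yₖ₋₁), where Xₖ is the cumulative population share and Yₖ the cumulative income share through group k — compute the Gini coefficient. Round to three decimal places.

Cumulative income shares Yₖ: 0.0110, 0.0220, 0.0910, 0.1660, 0.2760, 0.5100, 0.7530, 1.0000
Σ (Xₖ−Xₖ₋₁)(Yₖ+Yₖ₋₁) = (1/8)(0.0110+0.0000) + (1/8)(0.0220+0.0110) + (1/8)(0.0910+0.0220) + (1/8)(0.1660+0.0910) + (1/8)(0.2760+0.1660) + (1/8)(0.5100+0.2760) + (1/8)(0.7530+0.5100) + (1/8)(1.0000+0.7530)
  = 0.0014 + 0.0041 + 0.0141 + 0.0321 + 0.0553 + 0.0983 + 0.1579 + 0.2191 = 0.5823
G = 1 − 0.5823 = 0.4177

0.418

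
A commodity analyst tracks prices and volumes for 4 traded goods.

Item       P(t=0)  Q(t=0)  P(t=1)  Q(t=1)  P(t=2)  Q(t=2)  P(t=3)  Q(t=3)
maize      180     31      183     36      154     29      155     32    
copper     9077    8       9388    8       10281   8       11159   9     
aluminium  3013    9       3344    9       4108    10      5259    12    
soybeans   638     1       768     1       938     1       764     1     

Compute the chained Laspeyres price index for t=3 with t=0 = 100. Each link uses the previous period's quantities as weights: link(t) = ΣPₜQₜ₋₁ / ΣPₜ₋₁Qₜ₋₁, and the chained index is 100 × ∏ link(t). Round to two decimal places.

Link t=0→t=1:
ΣP(t=1)Q(t=0) = 183×31 + 9388×8 + 3344×9 + 768×1 = 5673 + 75104 + 30096 + 768 = 111641
ΣP(t=0)Q(t=0) = 180×31 + 9077×8 + 3013×9 + 638×1 = 5580 + 72616 + 27117 + 638 = 105951
link = 111641/105951 = 1.053704
Link t=1→t=2:
ΣP(t=2)Q(t=1) = 154×36 + 10281×8 + 4108×9 + 938×1 = 5544 + 82248 + 36972 + 938 = 125702
ΣP(t=1)Q(t=1) = 183×36 + 9388×8 + 3344×9 + 768×1 = 6588 + 75104 + 30096 + 768 = 112556
link = 125702/112556 = 1.116795
Link t=2→t=3:
ΣP(t=3)Q(t=2) = 155×29 + 11159×8 + 5259×10 + 764×1 = 4495 + 89272 + 52590 + 764 = 147121
ΣP(t=2)Q(t=2) = 154×29 + 10281×8 + 4108×10 + 938×1 = 4466 + 82248 + 41080 + 938 = 128732
link = 147121/128732 = 1.142847
Chained index = 100 × 1.053704 × 1.116795 × 1.142847 = 134.4870

134.49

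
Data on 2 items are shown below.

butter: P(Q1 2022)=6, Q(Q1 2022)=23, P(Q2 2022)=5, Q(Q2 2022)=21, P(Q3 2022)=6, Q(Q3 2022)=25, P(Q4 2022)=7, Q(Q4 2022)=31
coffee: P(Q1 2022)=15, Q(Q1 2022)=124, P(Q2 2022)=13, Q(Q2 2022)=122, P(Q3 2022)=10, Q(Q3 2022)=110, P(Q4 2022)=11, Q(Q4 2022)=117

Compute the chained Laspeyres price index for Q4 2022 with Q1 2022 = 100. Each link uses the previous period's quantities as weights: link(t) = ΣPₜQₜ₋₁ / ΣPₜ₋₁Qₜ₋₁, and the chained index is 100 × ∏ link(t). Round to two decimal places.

76.23

Link Q1 2022→Q2 2022:
ΣP(Q2 2022)Q(Q1 2022) = 5×23 + 13×124 = 115 + 1612 = 1727
ΣP(Q1 2022)Q(Q1 2022) = 6×23 + 15×124 = 138 + 1860 = 1998
link = 1727/1998 = 0.864364
Link Q2 2022→Q3 2022:
ΣP(Q3 2022)Q(Q2 2022) = 6×21 + 10×122 = 126 + 1220 = 1346
ΣP(Q2 2022)Q(Q2 2022) = 5×21 + 13×122 = 105 + 1586 = 1691
link = 1346/1691 = 0.795979
Link Q3 2022→Q4 2022:
ΣP(Q4 2022)Q(Q3 2022) = 7×25 + 11×110 = 175 + 1210 = 1385
ΣP(Q3 2022)Q(Q3 2022) = 6×25 + 10×110 = 150 + 1100 = 1250
link = 1385/1250 = 1.108000
Chained index = 100 × 0.864364 × 0.795979 × 1.108000 = 76.2321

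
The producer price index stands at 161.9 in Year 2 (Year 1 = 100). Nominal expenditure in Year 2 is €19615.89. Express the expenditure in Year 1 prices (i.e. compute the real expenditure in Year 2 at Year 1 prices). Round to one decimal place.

Real = Nominal ÷ (Index/100) = 19615.89 ÷ (161.9/100)
     = 19615.89 ÷ 1.619 = 12116.0531

12116.1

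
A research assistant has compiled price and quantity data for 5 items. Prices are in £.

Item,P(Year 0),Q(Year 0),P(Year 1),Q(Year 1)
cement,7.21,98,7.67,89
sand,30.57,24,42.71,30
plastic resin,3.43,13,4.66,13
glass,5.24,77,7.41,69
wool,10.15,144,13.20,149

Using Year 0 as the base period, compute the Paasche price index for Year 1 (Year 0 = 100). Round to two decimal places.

129.49

Paasche price index uses current-period quantities as weights.
ΣP(Year 1)·Q(Year 1) = 7.67×89 + 42.71×30 + 4.66×13 + 7.41×69 + 13.20×149 = 682.63 + 1281.3 + 60.58 + 511.29 + 1966.8 = 4502.6
ΣP(Year 0)·Q(Year 1) = 7.21×89 + 30.57×30 + 3.43×13 + 5.24×69 + 10.15×149 = 641.69 + 917.1 + 44.59 + 361.56 + 1512.35 = 3477.29
Index = 4502.6 / 3477.29 × 100 = 129.4859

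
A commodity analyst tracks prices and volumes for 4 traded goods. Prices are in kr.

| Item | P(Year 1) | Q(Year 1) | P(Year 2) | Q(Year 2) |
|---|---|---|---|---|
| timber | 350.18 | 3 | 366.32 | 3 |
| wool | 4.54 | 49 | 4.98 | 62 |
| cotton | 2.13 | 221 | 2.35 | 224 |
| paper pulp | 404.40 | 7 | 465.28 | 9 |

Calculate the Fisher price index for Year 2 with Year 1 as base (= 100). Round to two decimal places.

112.13

Laspeyres component (base-period weights):
ΣP(Year 2)Q(Year 1) = 366.32×3 + 4.98×49 + 2.35×221 + 465.28×7 = 1098.96 + 244.02 + 519.35 + 3256.96 = 5119.29
ΣP(Year 1)Q(Year 1) = 350.18×3 + 4.54×49 + 2.13×221 + 404.40×7 = 1050.54 + 222.46 + 470.73 + 2830.8 = 4574.53
L = 5119.29 / 4574.53 × 100 = 111.9085
Paasche component (current-period weights):
ΣP(Year 2)Q(Year 2) = 366.32×3 + 4.98×62 + 2.35×224 + 465.28×9 = 1098.96 + 308.76 + 526.4 + 4187.52 = 6121.64
ΣP(Year 1)Q(Year 2) = 350.18×3 + 4.54×62 + 2.13×224 + 404.40×9 = 1050.54 + 281.48 + 477.12 + 3639.6 = 5448.74
P = 6121.64 / 5448.74 × 100 = 112.3496
Fisher = √(L × P) = √(111.9085 × 112.3496) = 112.1289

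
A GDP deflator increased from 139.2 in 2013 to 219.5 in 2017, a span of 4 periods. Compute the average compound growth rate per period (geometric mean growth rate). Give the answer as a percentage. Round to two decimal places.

Growth factor = (219.5/139.2)^(1/4) = (1.576868)^(1/4) = 1.120595
Growth rate = 1.120595 − 1 = 0.120595 = 12.0595%

12.06%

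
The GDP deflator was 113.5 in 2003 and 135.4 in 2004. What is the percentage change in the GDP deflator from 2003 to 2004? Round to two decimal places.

19.30%

Change = (135.4 − 113.5) / 113.5 × 100
       = 21.9 / 113.5 × 100 = 19.2952%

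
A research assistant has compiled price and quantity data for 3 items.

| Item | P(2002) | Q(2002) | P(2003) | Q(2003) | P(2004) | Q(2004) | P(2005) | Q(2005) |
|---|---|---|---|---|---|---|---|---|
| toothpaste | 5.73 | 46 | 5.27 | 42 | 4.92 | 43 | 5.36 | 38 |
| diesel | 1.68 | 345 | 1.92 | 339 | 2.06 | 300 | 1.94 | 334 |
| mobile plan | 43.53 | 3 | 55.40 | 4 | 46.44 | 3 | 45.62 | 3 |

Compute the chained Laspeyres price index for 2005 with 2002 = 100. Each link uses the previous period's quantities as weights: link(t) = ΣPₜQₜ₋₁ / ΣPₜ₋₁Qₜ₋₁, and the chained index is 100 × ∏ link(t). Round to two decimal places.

Link 2002→2003:
ΣP(2003)Q(2002) = 5.27×46 + 1.92×345 + 55.40×3 = 242.42 + 662.4 + 166.2 = 1071.02
ΣP(2002)Q(2002) = 5.73×46 + 1.68×345 + 43.53×3 = 263.58 + 579.6 + 130.59 = 973.77
link = 1071.02/973.77 = 1.099870
Link 2003→2004:
ΣP(2004)Q(2003) = 4.92×42 + 2.06×339 + 46.44×4 = 206.64 + 698.34 + 185.76 = 1090.74
ΣP(2003)Q(2003) = 5.27×42 + 1.92×339 + 55.40×4 = 221.34 + 650.88 + 221.6 = 1093.82
link = 1090.74/1093.82 = 0.997184
Link 2004→2005:
ΣP(2005)Q(2004) = 5.36×43 + 1.94×300 + 45.62×3 = 230.48 + 582 + 136.86 = 949.34
ΣP(2004)Q(2004) = 4.92×43 + 2.06×300 + 46.44×3 = 211.56 + 618 + 139.32 = 968.88
link = 949.34/968.88 = 0.979832
Chained index = 100 × 1.099870 × 0.997184 × 0.979832 = 107.4653

107.47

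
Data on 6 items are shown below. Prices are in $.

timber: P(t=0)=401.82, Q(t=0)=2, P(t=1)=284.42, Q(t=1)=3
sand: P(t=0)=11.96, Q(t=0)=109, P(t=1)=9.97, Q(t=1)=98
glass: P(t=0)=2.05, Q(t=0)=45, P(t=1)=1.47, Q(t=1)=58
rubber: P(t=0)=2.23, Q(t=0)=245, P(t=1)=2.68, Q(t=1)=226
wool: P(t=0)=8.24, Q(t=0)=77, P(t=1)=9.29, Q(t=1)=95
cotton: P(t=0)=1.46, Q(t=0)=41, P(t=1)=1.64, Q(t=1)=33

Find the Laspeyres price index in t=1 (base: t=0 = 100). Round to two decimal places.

91.88

Laspeyres price index uses base-period quantities as weights.
ΣP(t=1)·Q(t=0) = 284.42×2 + 9.97×109 + 1.47×45 + 2.68×245 + 9.29×77 + 1.64×41 = 568.84 + 1086.73 + 66.15 + 656.6 + 715.33 + 67.24 = 3160.89
ΣP(t=0)·Q(t=0) = 401.82×2 + 11.96×109 + 2.05×45 + 2.23×245 + 8.24×77 + 1.46×41 = 803.64 + 1303.64 + 92.25 + 546.35 + 634.48 + 59.86 = 3440.22
Index = 3160.89 / 3440.22 × 100 = 91.8805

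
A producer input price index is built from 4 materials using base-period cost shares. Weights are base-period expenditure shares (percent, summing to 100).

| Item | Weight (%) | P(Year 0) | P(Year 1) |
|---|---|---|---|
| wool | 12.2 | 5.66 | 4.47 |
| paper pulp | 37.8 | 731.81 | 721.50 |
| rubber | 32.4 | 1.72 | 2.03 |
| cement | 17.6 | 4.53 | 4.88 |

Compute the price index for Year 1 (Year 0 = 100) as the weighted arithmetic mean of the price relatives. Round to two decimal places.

wool: 12.2 × (4.47/5.66) = 12.2 × 0.789753 = 9.6350
paper pulp: 37.8 × (721.50/731.81) = 37.8 × 0.985912 = 37.2675
rubber: 32.4 × (2.03/1.72) = 32.4 × 1.180233 = 38.2395
cement: 17.6 × (4.88/4.53) = 17.6 × 1.077263 = 18.9598
Index = Σ wᵢ·(p₁ᵢ/p₀ᵢ) = 9.6350 + 37.2675 + 38.2395 + 18.9598 = 104.1018

104.10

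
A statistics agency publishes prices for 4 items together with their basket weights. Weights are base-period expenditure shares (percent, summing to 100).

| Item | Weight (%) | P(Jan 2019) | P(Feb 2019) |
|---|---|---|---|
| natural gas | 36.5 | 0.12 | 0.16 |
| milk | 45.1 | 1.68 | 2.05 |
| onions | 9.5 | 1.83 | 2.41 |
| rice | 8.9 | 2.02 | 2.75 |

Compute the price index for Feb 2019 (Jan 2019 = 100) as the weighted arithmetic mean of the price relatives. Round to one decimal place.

128.3

natural gas: 36.5 × (0.16/0.12) = 36.5 × 1.333333 = 48.6667
milk: 45.1 × (2.05/1.68) = 45.1 × 1.220238 = 55.0327
onions: 9.5 × (2.41/1.83) = 9.5 × 1.316940 = 12.5109
rice: 8.9 × (2.75/2.02) = 8.9 × 1.361386 = 12.1163
Index = Σ wᵢ·(p₁ᵢ/p₀ᵢ) = 48.6667 + 55.0327 + 12.5109 + 12.1163 = 128.3267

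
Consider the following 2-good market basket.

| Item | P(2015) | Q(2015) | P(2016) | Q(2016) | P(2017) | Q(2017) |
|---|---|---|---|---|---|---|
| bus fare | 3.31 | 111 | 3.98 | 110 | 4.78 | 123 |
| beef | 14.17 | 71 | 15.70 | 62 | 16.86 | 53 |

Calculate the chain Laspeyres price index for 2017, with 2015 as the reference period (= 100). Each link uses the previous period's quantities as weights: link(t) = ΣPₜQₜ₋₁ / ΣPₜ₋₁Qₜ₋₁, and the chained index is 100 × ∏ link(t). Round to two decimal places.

Link 2015→2016:
ΣP(2016)Q(2015) = 3.98×111 + 15.70×71 = 441.78 + 1114.7 = 1556.48
ΣP(2015)Q(2015) = 3.31×111 + 14.17×71 = 367.41 + 1006.07 = 1373.48
link = 1556.48/1373.48 = 1.133238
Link 2016→2017:
ΣP(2017)Q(2016) = 4.78×110 + 16.86×62 = 525.8 + 1045.32 = 1571.12
ΣP(2016)Q(2016) = 3.98×110 + 15.70×62 = 437.8 + 973.4 = 1411.2
link = 1571.12/1411.2 = 1.113322
Chained index = 100 × 1.133238 × 1.113322 = 126.1659

126.17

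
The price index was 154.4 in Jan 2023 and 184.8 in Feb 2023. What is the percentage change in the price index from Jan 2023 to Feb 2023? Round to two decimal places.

Change = (184.8 − 154.4) / 154.4 × 100
       = 30.4 / 154.4 × 100 = 19.6891%

19.69%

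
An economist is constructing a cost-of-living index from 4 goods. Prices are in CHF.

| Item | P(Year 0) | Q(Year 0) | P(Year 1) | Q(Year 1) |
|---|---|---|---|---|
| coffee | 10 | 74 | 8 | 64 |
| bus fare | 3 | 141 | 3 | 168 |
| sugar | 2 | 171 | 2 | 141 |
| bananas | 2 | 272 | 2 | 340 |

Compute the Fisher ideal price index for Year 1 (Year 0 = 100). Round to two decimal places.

Laspeyres component (base-period weights):
ΣP(Year 1)Q(Year 0) = 8×74 + 3×141 + 2×171 + 2×272 = 592 + 423 + 342 + 544 = 1901
ΣP(Year 0)Q(Year 0) = 10×74 + 3×141 + 2×171 + 2×272 = 740 + 423 + 342 + 544 = 2049
L = 1901 / 2049 × 100 = 92.7770
Paasche component (current-period weights):
ΣP(Year 1)Q(Year 1) = 8×64 + 3×168 + 2×141 + 2×340 = 512 + 504 + 282 + 680 = 1978
ΣP(Year 0)Q(Year 1) = 10×64 + 3×168 + 2×141 + 2×340 = 640 + 504 + 282 + 680 = 2106
P = 1978 / 2106 × 100 = 93.9221
Fisher = √(L × P) = √(92.7770 × 93.9221) = 93.3478

93.35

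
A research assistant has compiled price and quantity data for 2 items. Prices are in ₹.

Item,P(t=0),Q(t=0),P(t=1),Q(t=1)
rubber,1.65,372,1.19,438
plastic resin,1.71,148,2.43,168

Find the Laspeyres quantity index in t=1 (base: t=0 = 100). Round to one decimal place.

Laspeyres quantity index uses base-period prices as weights.
ΣP(t=0)·Q(t=1) = 1.65×438 + 1.71×168 = 722.7 + 287.28 = 1009.98
ΣP(t=0)·Q(t=0) = 1.65×372 + 1.71×148 = 613.8 + 253.08 = 866.88
Index = 1009.98 / 866.88 × 100 = 116.5075

116.5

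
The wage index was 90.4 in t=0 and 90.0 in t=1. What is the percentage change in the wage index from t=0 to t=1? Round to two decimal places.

-0.44%

Change = (90.0 − 90.4) / 90.4 × 100
       = -0.4 / 90.4 × 100 = -0.4425%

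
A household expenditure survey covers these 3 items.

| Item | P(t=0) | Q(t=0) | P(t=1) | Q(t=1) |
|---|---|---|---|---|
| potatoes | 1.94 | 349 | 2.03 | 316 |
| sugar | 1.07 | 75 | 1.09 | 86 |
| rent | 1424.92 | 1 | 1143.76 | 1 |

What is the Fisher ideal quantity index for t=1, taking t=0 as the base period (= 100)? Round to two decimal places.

97.38

Laspeyres component (base-period weights):
ΣP(t=0)Q(t=1) = 1.94×316 + 1.07×86 + 1424.92×1 = 613.04 + 92.02 + 1424.92 = 2129.98
ΣP(t=0)Q(t=0) = 1.94×349 + 1.07×75 + 1424.92×1 = 677.06 + 80.25 + 1424.92 = 2182.23
L = 2129.98 / 2182.23 × 100 = 97.6057
Paasche component (current-period weights):
ΣP(t=1)Q(t=1) = 2.03×316 + 1.09×86 + 1143.76×1 = 641.48 + 93.74 + 1143.76 = 1878.98
ΣP(t=1)Q(t=0) = 2.03×349 + 1.09×75 + 1143.76×1 = 708.47 + 81.75 + 1143.76 = 1933.98
P = 1878.98 / 1933.98 × 100 = 97.1561
Fisher = √(L × P) = √(97.6057 × 97.1561) = 97.3806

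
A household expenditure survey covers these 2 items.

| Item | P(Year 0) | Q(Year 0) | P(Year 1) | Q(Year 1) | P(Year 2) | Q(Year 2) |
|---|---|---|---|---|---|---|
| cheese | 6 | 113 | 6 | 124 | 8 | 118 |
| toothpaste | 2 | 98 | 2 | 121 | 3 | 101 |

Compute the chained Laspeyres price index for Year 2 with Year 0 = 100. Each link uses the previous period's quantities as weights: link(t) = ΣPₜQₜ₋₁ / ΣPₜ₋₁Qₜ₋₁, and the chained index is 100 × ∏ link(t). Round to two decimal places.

Link Year 0→Year 1:
ΣP(Year 1)Q(Year 0) = 6×113 + 2×98 = 678 + 196 = 874
ΣP(Year 0)Q(Year 0) = 6×113 + 2×98 = 678 + 196 = 874
link = 874/874 = 1.000000
Link Year 1→Year 2:
ΣP(Year 2)Q(Year 1) = 8×124 + 3×121 = 992 + 363 = 1355
ΣP(Year 1)Q(Year 1) = 6×124 + 2×121 = 744 + 242 = 986
link = 1355/986 = 1.374239
Chained index = 100 × 1.000000 × 1.374239 = 137.4239

137.42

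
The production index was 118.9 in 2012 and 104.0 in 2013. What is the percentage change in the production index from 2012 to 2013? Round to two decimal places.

-12.53%

Change = (104.0 − 118.9) / 118.9 × 100
       = -14.9 / 118.9 × 100 = -12.5315%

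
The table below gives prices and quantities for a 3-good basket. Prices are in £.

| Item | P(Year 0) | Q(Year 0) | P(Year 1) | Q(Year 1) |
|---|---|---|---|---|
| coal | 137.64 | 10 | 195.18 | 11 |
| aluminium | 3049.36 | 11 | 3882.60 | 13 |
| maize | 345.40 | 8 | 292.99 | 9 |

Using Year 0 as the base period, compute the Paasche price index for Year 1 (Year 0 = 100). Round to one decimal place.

124.8

Paasche price index uses current-period quantities as weights.
ΣP(Year 1)·Q(Year 1) = 195.18×11 + 3882.60×13 + 292.99×9 = 2146.98 + 50473.8 + 2636.91 = 55257.69
ΣP(Year 0)·Q(Year 1) = 137.64×11 + 3049.36×13 + 345.40×9 = 1514.04 + 39641.68 + 3108.6 = 44264.32
Index = 55257.69 / 44264.32 × 100 = 124.8357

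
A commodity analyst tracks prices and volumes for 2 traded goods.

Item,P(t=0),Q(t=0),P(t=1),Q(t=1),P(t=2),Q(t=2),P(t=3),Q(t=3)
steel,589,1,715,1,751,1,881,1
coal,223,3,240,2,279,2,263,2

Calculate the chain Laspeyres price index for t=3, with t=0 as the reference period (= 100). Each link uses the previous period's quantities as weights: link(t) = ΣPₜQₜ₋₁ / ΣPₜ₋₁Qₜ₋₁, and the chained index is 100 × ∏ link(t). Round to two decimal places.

Link t=0→t=1:
ΣP(t=1)Q(t=0) = 715×1 + 240×3 = 715 + 720 = 1435
ΣP(t=0)Q(t=0) = 589×1 + 223×3 = 589 + 669 = 1258
link = 1435/1258 = 1.140700
Link t=1→t=2:
ΣP(t=2)Q(t=1) = 751×1 + 279×2 = 751 + 558 = 1309
ΣP(t=1)Q(t=1) = 715×1 + 240×2 = 715 + 480 = 1195
link = 1309/1195 = 1.095397
Link t=2→t=3:
ΣP(t=3)Q(t=2) = 881×1 + 263×2 = 881 + 526 = 1407
ΣP(t=2)Q(t=2) = 751×1 + 279×2 = 751 + 558 = 1309
link = 1407/1309 = 1.074866
Chained index = 100 × 1.140700 × 1.095397 × 1.074866 = 134.3066

134.31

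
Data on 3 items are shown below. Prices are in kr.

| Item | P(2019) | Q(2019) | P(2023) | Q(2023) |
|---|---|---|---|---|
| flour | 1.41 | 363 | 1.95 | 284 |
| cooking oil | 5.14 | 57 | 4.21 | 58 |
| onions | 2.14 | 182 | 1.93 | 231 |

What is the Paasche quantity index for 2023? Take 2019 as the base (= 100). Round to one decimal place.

Paasche quantity index uses current-period prices as weights.
ΣP(2023)·Q(2023) = 1.95×284 + 4.21×58 + 1.93×231 = 553.8 + 244.18 + 445.83 = 1243.81
ΣP(2023)·Q(2019) = 1.95×363 + 4.21×57 + 1.93×182 = 707.85 + 239.97 + 351.26 = 1299.08
Index = 1243.81 / 1299.08 × 100 = 95.7455

95.7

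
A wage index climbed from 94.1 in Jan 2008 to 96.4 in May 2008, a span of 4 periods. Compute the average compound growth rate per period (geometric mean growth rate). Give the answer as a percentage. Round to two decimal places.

Growth factor = (96.4/94.1)^(1/4) = (1.024442)^(1/4) = 1.006055
Growth rate = 1.006055 − 1 = 0.006055 = 0.6055%

0.61%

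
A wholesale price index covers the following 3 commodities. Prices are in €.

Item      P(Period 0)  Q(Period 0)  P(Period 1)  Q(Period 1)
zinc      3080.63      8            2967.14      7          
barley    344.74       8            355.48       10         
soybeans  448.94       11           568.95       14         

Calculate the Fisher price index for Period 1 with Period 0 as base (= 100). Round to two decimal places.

Laspeyres component (base-period weights):
ΣP(Period 1)Q(Period 0) = 2967.14×8 + 355.48×8 + 568.95×11 = 23737.12 + 2843.84 + 6258.45 = 32839.41
ΣP(Period 0)Q(Period 0) = 3080.63×8 + 344.74×8 + 448.94×11 = 24645.04 + 2757.92 + 4938.34 = 32341.3
L = 32839.41 / 32341.3 × 100 = 101.5402
Paasche component (current-period weights):
ΣP(Period 1)Q(Period 1) = 2967.14×7 + 355.48×10 + 568.95×14 = 20769.98 + 3554.8 + 7965.3 = 32290.08
ΣP(Period 0)Q(Period 1) = 3080.63×7 + 344.74×10 + 448.94×14 = 21564.41 + 3447.4 + 6285.16 = 31296.97
P = 32290.08 / 31296.97 × 100 = 103.1732
Fisher = √(L × P) = √(101.5402 × 103.1732) = 102.3534

102.35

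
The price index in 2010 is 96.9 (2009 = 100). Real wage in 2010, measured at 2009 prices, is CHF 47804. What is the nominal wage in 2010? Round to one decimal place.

Nominal = Real × (Index/100) = 47804 × (96.9/100)
        = 47804 × 0.969 = 46322.0760

46322.1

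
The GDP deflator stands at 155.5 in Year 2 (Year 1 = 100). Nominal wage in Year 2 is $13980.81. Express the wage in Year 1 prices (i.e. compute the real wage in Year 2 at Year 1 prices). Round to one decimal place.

8990.9

Real = Nominal ÷ (Index/100) = 13980.81 ÷ (155.5/100)
     = 13980.81 ÷ 1.555 = 8990.8746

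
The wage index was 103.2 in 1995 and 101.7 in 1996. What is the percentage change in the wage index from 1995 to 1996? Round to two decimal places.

-1.45%

Change = (101.7 − 103.2) / 103.2 × 100
       = -1.5 / 103.2 × 100 = -1.4535%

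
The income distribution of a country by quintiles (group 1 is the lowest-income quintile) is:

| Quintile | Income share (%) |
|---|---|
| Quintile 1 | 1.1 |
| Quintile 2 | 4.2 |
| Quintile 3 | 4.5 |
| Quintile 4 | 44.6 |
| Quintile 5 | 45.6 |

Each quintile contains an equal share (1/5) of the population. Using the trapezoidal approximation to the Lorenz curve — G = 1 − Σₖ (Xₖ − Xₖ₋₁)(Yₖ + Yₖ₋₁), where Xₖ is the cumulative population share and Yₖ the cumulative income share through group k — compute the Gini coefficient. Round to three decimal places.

Cumulative income shares Yₖ: 0.0110, 0.0530, 0.0980, 0.5440, 1.0000
Σ (Xₖ−Xₖ₋₁)(Yₖ+Yₖ₋₁) = (1/5)(0.0110+0.0000) + (1/5)(0.0530+0.0110) + (1/5)(0.0980+0.0530) + (1/5)(0.5440+0.0980) + (1/5)(1.0000+0.5440)
  = 0.0022 + 0.0128 + 0.0302 + 0.1284 + 0.3088 = 0.4824
G = 1 − 0.4824 = 0.5176

0.518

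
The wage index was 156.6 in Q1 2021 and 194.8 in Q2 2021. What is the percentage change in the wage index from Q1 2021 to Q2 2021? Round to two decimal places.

24.39%

Change = (194.8 − 156.6) / 156.6 × 100
       = 38.2 / 156.6 × 100 = 24.3934%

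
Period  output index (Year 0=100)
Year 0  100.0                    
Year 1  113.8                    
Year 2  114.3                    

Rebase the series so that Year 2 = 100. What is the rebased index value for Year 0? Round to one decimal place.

Rebased(Year 0) = 100.0 / 114.3 × 100 = 87.4891

87.5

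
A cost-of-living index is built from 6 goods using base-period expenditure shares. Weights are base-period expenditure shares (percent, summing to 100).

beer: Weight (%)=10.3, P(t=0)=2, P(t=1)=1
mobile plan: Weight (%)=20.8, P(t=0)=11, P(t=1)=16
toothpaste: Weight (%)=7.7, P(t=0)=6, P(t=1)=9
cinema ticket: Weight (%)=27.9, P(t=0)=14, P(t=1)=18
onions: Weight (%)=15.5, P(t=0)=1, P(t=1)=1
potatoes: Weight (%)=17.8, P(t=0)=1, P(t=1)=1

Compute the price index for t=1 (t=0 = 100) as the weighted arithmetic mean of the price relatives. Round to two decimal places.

116.13

beer: 10.3 × (1/2) = 10.3 × 0.500000 = 5.1500
mobile plan: 20.8 × (16/11) = 20.8 × 1.454545 = 30.2545
toothpaste: 7.7 × (9/6) = 7.7 × 1.500000 = 11.5500
cinema ticket: 27.9 × (18/14) = 27.9 × 1.285714 = 35.8714
onions: 15.5 × (1/1) = 15.5 × 1.000000 = 15.5000
potatoes: 17.8 × (1/1) = 17.8 × 1.000000 = 17.8000
Index = Σ wᵢ·(p₁ᵢ/p₀ᵢ) = 5.1500 + 30.2545 + 11.5500 + 35.8714 + 15.5000 + 17.8000 = 116.1260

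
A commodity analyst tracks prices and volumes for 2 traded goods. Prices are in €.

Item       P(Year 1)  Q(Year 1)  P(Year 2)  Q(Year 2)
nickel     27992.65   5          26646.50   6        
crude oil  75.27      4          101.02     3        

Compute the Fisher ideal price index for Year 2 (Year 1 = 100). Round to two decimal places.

Laspeyres component (base-period weights):
ΣP(Year 2)Q(Year 1) = 26646.50×5 + 101.02×4 = 133232.5 + 404.08 = 133636.58
ΣP(Year 1)Q(Year 1) = 27992.65×5 + 75.27×4 = 139963.25 + 301.08 = 140264.33
L = 133636.58 / 140264.33 × 100 = 95.2748
Paasche component (current-period weights):
ΣP(Year 2)Q(Year 2) = 26646.50×6 + 101.02×3 = 159879 + 303.06 = 160182.06
ΣP(Year 1)Q(Year 2) = 27992.65×6 + 75.27×3 = 167955.9 + 225.81 = 168181.71
P = 160182.06 / 168181.71 × 100 = 95.2434
Fisher = √(L × P) = √(95.2748 × 95.2434) = 95.2591

95.26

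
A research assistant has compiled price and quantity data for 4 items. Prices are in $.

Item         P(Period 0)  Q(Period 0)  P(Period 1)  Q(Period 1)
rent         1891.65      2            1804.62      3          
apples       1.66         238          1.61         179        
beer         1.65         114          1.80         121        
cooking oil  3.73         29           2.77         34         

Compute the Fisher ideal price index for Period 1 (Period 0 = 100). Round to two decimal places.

Laspeyres component (base-period weights):
ΣP(Period 1)Q(Period 0) = 1804.62×2 + 1.61×238 + 1.80×114 + 2.77×29 = 3609.24 + 383.18 + 205.2 + 80.33 = 4277.95
ΣP(Period 0)Q(Period 0) = 1891.65×2 + 1.66×238 + 1.65×114 + 3.73×29 = 3783.3 + 395.08 + 188.1 + 108.17 = 4474.65
L = 4277.95 / 4474.65 × 100 = 95.6041
Paasche component (current-period weights):
ΣP(Period 1)Q(Period 1) = 1804.62×3 + 1.61×179 + 1.80×121 + 2.77×34 = 5413.86 + 288.19 + 217.8 + 94.18 = 6014.03
ΣP(Period 0)Q(Period 1) = 1891.65×3 + 1.66×179 + 1.65×121 + 3.73×34 = 5674.95 + 297.14 + 199.65 + 126.82 = 6298.56
P = 6014.03 / 6298.56 × 100 = 95.4826
Fisher = √(L × P) = √(95.6041 × 95.4826) = 95.5434

95.54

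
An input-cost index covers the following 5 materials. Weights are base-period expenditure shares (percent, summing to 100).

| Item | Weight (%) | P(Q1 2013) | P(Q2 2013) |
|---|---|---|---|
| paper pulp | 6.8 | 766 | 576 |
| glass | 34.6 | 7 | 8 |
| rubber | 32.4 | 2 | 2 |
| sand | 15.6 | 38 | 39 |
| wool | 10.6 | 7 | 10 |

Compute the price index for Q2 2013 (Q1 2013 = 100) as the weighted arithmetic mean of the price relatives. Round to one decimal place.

108.2

paper pulp: 6.8 × (576/766) = 6.8 × 0.751958 = 5.1133
glass: 34.6 × (8/7) = 34.6 × 1.142857 = 39.5429
rubber: 32.4 × (2/2) = 32.4 × 1.000000 = 32.4000
sand: 15.6 × (39/38) = 15.6 × 1.026316 = 16.0105
wool: 10.6 × (10/7) = 10.6 × 1.428571 = 15.1429
Index = Σ wᵢ·(p₁ᵢ/p₀ᵢ) = 5.1133 + 39.5429 + 32.4000 + 16.0105 + 15.1429 = 108.2096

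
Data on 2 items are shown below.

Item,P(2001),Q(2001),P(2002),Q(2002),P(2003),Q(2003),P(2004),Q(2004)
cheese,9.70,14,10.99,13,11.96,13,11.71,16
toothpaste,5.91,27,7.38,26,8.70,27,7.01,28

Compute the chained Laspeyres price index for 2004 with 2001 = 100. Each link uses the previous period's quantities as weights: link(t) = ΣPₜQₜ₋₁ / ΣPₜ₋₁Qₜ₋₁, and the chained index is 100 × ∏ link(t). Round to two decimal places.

119.24

Link 2001→2002:
ΣP(2002)Q(2001) = 10.99×14 + 7.38×27 = 153.86 + 199.26 = 353.12
ΣP(2001)Q(2001) = 9.70×14 + 5.91×27 = 135.8 + 159.57 = 295.37
link = 353.12/295.37 = 1.195517
Link 2002→2003:
ΣP(2003)Q(2002) = 11.96×13 + 8.70×26 = 155.48 + 226.2 = 381.68
ΣP(2002)Q(2002) = 10.99×13 + 7.38×26 = 142.87 + 191.88 = 334.75
link = 381.68/334.75 = 1.140194
Link 2003→2004:
ΣP(2004)Q(2003) = 11.71×13 + 7.01×27 = 152.23 + 189.27 = 341.5
ΣP(2003)Q(2003) = 11.96×13 + 8.70×27 = 155.48 + 234.9 = 390.38
link = 341.5/390.38 = 0.874789
Chained index = 100 × 1.195517 × 1.140194 × 0.874789 = 119.2444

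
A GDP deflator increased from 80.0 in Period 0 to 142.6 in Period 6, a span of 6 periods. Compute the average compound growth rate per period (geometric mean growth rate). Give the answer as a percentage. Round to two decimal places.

Growth factor = (142.6/80.0)^(1/6) = (1.782500)^(1/6) = 1.101129
Growth rate = 1.101129 − 1 = 0.101129 = 10.1129%

10.11%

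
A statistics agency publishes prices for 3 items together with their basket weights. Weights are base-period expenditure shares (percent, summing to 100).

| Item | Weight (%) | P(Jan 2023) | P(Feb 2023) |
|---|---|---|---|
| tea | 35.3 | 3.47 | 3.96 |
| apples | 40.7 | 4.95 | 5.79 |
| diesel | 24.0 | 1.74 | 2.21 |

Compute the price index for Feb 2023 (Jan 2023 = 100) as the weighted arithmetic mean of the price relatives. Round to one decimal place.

tea: 35.3 × (3.96/3.47) = 35.3 × 1.141210 = 40.2847
apples: 40.7 × (5.79/4.95) = 40.7 × 1.169697 = 47.6067
diesel: 24.0 × (2.21/1.74) = 24.0 × 1.270115 = 30.4828
Index = Σ wᵢ·(p₁ᵢ/p₀ᵢ) = 40.2847 + 47.6067 + 30.4828 = 118.3742

118.4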